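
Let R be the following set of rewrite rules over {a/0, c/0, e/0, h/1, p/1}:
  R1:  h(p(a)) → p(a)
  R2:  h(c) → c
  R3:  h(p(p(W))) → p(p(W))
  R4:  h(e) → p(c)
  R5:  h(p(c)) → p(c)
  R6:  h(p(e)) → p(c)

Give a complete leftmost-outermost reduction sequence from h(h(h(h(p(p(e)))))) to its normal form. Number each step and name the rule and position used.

1. h(h(h(h(p(p(e))))))  →  h(h(h(p(p(e)))))   [R3 at 1.1.1]
2. h(h(h(p(p(e)))))  →  h(h(p(p(e))))   [R3 at 1.1]
3. h(h(p(p(e))))  →  h(p(p(e)))   [R3 at 1]
4. h(p(p(e)))  →  p(p(e))   [R3 at ε]

p(p(e))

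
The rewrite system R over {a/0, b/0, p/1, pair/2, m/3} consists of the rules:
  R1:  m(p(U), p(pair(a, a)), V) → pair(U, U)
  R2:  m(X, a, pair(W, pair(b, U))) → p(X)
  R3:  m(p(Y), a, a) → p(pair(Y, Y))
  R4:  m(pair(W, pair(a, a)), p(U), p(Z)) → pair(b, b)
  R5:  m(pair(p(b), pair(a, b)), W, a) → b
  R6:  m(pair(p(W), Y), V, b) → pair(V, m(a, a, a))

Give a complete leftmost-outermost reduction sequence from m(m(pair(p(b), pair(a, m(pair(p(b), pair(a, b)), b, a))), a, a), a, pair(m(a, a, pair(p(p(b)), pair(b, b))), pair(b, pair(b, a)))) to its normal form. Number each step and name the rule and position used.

p(b)

1. m(m(pair(p(b), pair(a, m(pair(p(b), pair(a, b)), b, a))), a, a), a, pair(m(a, a, pair(p(p(b)), pair(b, b))), pair(b, pair(b, a))))  →  p(m(pair(p(b), pair(a, m(pair(p(b), pair(a, b)), b, a))), a, a))   [R2 at ε]
2. p(m(pair(p(b), pair(a, m(pair(p(b), pair(a, b)), b, a))), a, a))  →  p(m(pair(p(b), pair(a, b)), a, a))   [R5 at 1.1.2.2]
3. p(m(pair(p(b), pair(a, b)), a, a))  →  p(b)   [R5 at 1]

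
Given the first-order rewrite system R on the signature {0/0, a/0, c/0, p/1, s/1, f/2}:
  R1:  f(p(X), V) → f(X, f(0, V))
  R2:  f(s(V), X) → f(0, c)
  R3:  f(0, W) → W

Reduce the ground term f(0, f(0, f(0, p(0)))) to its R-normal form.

p(0)

1. f(0, f(0, f(0, p(0))))  →  f(0, f(0, p(0)))   [R3 at ε]
2. f(0, f(0, p(0)))  →  f(0, p(0))   [R3 at ε]
3. f(0, p(0))  →  p(0)   [R3 at ε]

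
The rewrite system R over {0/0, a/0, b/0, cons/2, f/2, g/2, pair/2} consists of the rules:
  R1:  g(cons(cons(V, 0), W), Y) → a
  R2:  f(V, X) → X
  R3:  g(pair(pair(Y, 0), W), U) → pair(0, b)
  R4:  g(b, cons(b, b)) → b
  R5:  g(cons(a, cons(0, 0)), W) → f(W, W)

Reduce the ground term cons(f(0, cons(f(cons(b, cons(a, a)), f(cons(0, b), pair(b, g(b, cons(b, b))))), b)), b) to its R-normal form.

1. cons(f(0, cons(f(cons(b, cons(a, a)), f(cons(0, b), pair(b, g(b, cons(b, b))))), b)), b)  →  cons(cons(f(cons(b, cons(a, a)), f(cons(0, b), pair(b, g(b, cons(b, b))))), b), b)   [R2 at 1]
2. cons(cons(f(cons(b, cons(a, a)), f(cons(0, b), pair(b, g(b, cons(b, b))))), b), b)  →  cons(cons(f(cons(0, b), pair(b, g(b, cons(b, b)))), b), b)   [R2 at 1.1]
3. cons(cons(f(cons(0, b), pair(b, g(b, cons(b, b)))), b), b)  →  cons(cons(pair(b, g(b, cons(b, b))), b), b)   [R2 at 1.1]
4. cons(cons(pair(b, g(b, cons(b, b))), b), b)  →  cons(cons(pair(b, b), b), b)   [R4 at 1.1.2]

cons(cons(pair(b, b), b), b)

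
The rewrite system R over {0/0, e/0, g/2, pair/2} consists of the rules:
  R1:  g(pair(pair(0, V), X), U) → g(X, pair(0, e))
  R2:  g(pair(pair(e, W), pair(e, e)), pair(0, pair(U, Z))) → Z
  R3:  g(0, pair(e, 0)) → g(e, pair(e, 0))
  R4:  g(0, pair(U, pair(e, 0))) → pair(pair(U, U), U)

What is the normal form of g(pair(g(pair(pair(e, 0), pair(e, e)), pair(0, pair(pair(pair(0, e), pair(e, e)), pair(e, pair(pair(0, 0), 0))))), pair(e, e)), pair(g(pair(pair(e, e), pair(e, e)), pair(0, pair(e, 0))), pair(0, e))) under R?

e

1. g(pair(g(pair(pair(e, 0), pair(e, e)), pair(0, pair(pair(pair(0, e), pair(e, e)), pair(e, pair(pair(0, 0), 0))))), pair(e, e)), pair(g(pair(pair(e, e), pair(e, e)), pair(0, pair(e, 0))), pair(0, e)))  →  g(pair(pair(e, pair(pair(0, 0), 0)), pair(e, e)), pair(g(pair(pair(e, e), pair(e, e)), pair(0, pair(e, 0))), pair(0, e)))   [R2 at 1.1]
2. g(pair(pair(e, pair(pair(0, 0), 0)), pair(e, e)), pair(g(pair(pair(e, e), pair(e, e)), pair(0, pair(e, 0))), pair(0, e)))  →  g(pair(pair(e, pair(pair(0, 0), 0)), pair(e, e)), pair(0, pair(0, e)))   [R2 at 2.1]
3. g(pair(pair(e, pair(pair(0, 0), 0)), pair(e, e)), pair(0, pair(0, e)))  →  e   [R2 at ε]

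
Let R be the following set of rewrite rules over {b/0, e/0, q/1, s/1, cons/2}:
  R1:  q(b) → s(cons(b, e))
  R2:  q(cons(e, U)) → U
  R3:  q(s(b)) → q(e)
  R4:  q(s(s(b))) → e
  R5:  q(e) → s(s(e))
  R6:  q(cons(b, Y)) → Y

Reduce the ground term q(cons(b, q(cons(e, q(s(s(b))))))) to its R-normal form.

e

1. q(cons(b, q(cons(e, q(s(s(b)))))))  →  q(cons(e, q(s(s(b)))))   [R6 at ε]
2. q(cons(e, q(s(s(b)))))  →  q(s(s(b)))   [R2 at ε]
3. q(s(s(b)))  →  e   [R4 at ε]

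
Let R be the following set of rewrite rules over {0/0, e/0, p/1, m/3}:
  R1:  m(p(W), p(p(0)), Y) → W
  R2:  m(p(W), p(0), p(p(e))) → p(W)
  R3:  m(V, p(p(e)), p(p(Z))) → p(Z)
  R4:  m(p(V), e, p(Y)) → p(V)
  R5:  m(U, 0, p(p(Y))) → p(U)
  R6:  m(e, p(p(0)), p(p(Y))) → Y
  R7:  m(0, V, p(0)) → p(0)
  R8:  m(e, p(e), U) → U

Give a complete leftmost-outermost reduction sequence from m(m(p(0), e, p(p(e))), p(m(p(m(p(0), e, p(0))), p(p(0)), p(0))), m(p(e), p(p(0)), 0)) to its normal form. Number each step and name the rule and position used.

1. m(m(p(0), e, p(p(e))), p(m(p(m(p(0), e, p(0))), p(p(0)), p(0))), m(p(e), p(p(0)), 0))  →  m(p(0), p(m(p(m(p(0), e, p(0))), p(p(0)), p(0))), m(p(e), p(p(0)), 0))   [R4 at 1]
2. m(p(0), p(m(p(m(p(0), e, p(0))), p(p(0)), p(0))), m(p(e), p(p(0)), 0))  →  m(p(0), p(m(p(0), e, p(0))), m(p(e), p(p(0)), 0))   [R1 at 2.1]
3. m(p(0), p(m(p(0), e, p(0))), m(p(e), p(p(0)), 0))  →  m(p(0), p(p(0)), m(p(e), p(p(0)), 0))   [R4 at 2.1]
4. m(p(0), p(p(0)), m(p(e), p(p(0)), 0))  →  0   [R1 at ε]

0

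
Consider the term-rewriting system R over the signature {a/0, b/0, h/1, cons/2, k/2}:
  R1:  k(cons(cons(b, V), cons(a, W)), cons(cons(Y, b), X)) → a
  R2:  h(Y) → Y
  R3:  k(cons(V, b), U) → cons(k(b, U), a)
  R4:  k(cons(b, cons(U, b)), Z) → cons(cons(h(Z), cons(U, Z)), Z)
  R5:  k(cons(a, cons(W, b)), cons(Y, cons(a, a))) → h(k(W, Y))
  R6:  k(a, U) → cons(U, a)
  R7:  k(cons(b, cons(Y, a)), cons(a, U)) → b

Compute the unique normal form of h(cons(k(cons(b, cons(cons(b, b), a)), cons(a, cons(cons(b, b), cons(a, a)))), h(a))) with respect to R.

cons(b, a)

1. h(cons(k(cons(b, cons(cons(b, b), a)), cons(a, cons(cons(b, b), cons(a, a)))), h(a)))  →  cons(k(cons(b, cons(cons(b, b), a)), cons(a, cons(cons(b, b), cons(a, a)))), h(a))   [R2 at ε]
2. cons(k(cons(b, cons(cons(b, b), a)), cons(a, cons(cons(b, b), cons(a, a)))), h(a))  →  cons(b, h(a))   [R7 at 1]
3. cons(b, h(a))  →  cons(b, a)   [R2 at 2]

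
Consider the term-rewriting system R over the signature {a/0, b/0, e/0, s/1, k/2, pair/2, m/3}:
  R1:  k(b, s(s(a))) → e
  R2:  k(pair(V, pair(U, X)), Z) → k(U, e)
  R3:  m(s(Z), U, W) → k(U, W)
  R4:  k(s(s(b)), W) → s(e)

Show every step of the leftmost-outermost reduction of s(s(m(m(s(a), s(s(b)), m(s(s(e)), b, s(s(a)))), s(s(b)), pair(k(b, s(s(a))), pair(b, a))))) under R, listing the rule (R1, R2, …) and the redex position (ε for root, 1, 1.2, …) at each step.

s(s(s(e)))

1. s(s(m(m(s(a), s(s(b)), m(s(s(e)), b, s(s(a)))), s(s(b)), pair(k(b, s(s(a))), pair(b, a)))))  →  s(s(m(k(s(s(b)), m(s(s(e)), b, s(s(a)))), s(s(b)), pair(k(b, s(s(a))), pair(b, a)))))   [R3 at 1.1.1]
2. s(s(m(k(s(s(b)), m(s(s(e)), b, s(s(a)))), s(s(b)), pair(k(b, s(s(a))), pair(b, a)))))  →  s(s(m(s(e), s(s(b)), pair(k(b, s(s(a))), pair(b, a)))))   [R4 at 1.1.1]
3. s(s(m(s(e), s(s(b)), pair(k(b, s(s(a))), pair(b, a)))))  →  s(s(k(s(s(b)), pair(k(b, s(s(a))), pair(b, a)))))   [R3 at 1.1]
4. s(s(k(s(s(b)), pair(k(b, s(s(a))), pair(b, a)))))  →  s(s(s(e)))   [R4 at 1.1]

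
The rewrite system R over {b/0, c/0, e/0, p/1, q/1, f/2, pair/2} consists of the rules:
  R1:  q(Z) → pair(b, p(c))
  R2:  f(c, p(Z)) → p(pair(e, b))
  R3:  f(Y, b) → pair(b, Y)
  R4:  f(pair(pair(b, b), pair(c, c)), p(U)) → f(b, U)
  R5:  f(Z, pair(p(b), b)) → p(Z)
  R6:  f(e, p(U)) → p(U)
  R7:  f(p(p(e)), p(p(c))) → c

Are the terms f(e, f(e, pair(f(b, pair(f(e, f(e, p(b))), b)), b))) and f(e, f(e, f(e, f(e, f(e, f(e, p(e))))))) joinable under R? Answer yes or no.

Reduce t₁ = f(e, f(e, pair(f(b, pair(f(e, f(e, p(b))), b)), b))):
1. f(e, f(e, pair(f(b, pair(f(e, f(e, p(b))), b)), b)))  →  f(e, f(e, pair(f(b, pair(f(e, p(b)), b)), b)))   [R6 at 2.2.1.2.1.2]
2. f(e, f(e, pair(f(b, pair(f(e, p(b)), b)), b)))  →  f(e, f(e, pair(f(b, pair(p(b), b)), b)))   [R6 at 2.2.1.2.1]
3. f(e, f(e, pair(f(b, pair(p(b), b)), b)))  →  f(e, f(e, pair(p(b), b)))   [R5 at 2.2.1]
4. f(e, f(e, pair(p(b), b)))  →  f(e, p(e))   [R5 at 2]
5. f(e, p(e))  →  p(e)   [R6 at ε]

Reduce t₂ = f(e, f(e, f(e, f(e, f(e, f(e, p(e))))))):
1. f(e, f(e, f(e, f(e, f(e, f(e, p(e)))))))  →  f(e, f(e, f(e, f(e, f(e, p(e))))))   [R6 at 2.2.2.2.2]
2. f(e, f(e, f(e, f(e, f(e, p(e))))))  →  f(e, f(e, f(e, f(e, p(e)))))   [R6 at 2.2.2.2]
3. f(e, f(e, f(e, f(e, p(e)))))  →  f(e, f(e, f(e, p(e))))   [R6 at 2.2.2]
4. f(e, f(e, f(e, p(e))))  →  f(e, f(e, p(e)))   [R6 at 2.2]
5. f(e, f(e, p(e)))  →  f(e, p(e))   [R6 at 2]
6. f(e, p(e))  →  p(e)   [R6 at ε]

yes — NF(t₁) = p(e), NF(t₂) = p(e)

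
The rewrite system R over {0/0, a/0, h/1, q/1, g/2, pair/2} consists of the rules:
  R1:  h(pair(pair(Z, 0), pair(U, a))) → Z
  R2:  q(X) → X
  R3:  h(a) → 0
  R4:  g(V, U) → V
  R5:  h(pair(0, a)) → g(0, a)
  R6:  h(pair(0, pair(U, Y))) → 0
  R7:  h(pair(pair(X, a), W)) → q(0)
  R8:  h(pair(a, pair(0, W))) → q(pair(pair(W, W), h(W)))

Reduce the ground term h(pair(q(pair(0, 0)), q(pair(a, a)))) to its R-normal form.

1. h(pair(q(pair(0, 0)), q(pair(a, a))))  →  h(pair(pair(0, 0), q(pair(a, a))))   [R2 at 1.1]
2. h(pair(pair(0, 0), q(pair(a, a))))  →  h(pair(pair(0, 0), pair(a, a)))   [R2 at 1.2]
3. h(pair(pair(0, 0), pair(a, a)))  →  0   [R1 at ε]

0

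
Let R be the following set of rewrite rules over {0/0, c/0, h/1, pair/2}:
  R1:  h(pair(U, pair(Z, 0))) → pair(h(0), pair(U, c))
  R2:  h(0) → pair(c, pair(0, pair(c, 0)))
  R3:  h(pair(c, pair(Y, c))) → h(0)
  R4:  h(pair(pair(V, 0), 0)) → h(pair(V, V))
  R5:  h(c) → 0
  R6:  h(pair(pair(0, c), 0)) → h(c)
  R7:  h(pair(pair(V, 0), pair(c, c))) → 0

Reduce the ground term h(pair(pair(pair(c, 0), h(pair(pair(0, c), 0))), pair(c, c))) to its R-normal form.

0

1. h(pair(pair(pair(c, 0), h(pair(pair(0, c), 0))), pair(c, c)))  →  h(pair(pair(pair(c, 0), h(c)), pair(c, c)))   [R6 at 1.1.2]
2. h(pair(pair(pair(c, 0), h(c)), pair(c, c)))  →  h(pair(pair(pair(c, 0), 0), pair(c, c)))   [R5 at 1.1.2]
3. h(pair(pair(pair(c, 0), 0), pair(c, c)))  →  0   [R7 at ε]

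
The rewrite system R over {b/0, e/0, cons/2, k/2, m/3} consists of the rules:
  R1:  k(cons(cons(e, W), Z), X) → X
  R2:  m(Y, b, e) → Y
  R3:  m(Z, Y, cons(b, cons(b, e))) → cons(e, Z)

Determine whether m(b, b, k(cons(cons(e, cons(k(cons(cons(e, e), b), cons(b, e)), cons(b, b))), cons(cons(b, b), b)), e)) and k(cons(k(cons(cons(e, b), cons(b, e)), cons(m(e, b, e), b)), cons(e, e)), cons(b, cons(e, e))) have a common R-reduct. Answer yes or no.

Reduce t₁ = m(b, b, k(cons(cons(e, cons(k(cons(cons(e, e), b), cons(b, e)), cons(b, b))), cons(cons(b, b), b)), e)):
1. m(b, b, k(cons(cons(e, cons(k(cons(cons(e, e), b), cons(b, e)), cons(b, b))), cons(cons(b, b), b)), e))  →  m(b, b, e)   [R1 at 3]
2. m(b, b, e)  →  b   [R2 at ε]

Reduce t₂ = k(cons(k(cons(cons(e, b), cons(b, e)), cons(m(e, b, e), b)), cons(e, e)), cons(b, cons(e, e))):
1. k(cons(k(cons(cons(e, b), cons(b, e)), cons(m(e, b, e), b)), cons(e, e)), cons(b, cons(e, e)))  →  k(cons(cons(m(e, b, e), b), cons(e, e)), cons(b, cons(e, e)))   [R1 at 1.1]
2. k(cons(cons(m(e, b, e), b), cons(e, e)), cons(b, cons(e, e)))  →  k(cons(cons(e, b), cons(e, e)), cons(b, cons(e, e)))   [R2 at 1.1.1]
3. k(cons(cons(e, b), cons(e, e)), cons(b, cons(e, e)))  →  cons(b, cons(e, e))   [R1 at ε]

no — NF(t₁) = b, NF(t₂) = cons(b, cons(e, e))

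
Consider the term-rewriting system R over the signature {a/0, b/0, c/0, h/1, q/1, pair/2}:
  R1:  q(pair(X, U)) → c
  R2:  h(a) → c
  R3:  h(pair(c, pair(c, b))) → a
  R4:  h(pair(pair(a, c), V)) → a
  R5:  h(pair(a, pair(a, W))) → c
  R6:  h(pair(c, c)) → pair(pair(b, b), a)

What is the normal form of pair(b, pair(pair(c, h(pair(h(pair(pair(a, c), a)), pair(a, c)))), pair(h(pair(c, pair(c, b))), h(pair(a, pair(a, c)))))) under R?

1. pair(b, pair(pair(c, h(pair(h(pair(pair(a, c), a)), pair(a, c)))), pair(h(pair(c, pair(c, b))), h(pair(a, pair(a, c))))))  →  pair(b, pair(pair(c, h(pair(a, pair(a, c)))), pair(h(pair(c, pair(c, b))), h(pair(a, pair(a, c))))))   [R4 at 2.1.2.1.1]
2. pair(b, pair(pair(c, h(pair(a, pair(a, c)))), pair(h(pair(c, pair(c, b))), h(pair(a, pair(a, c))))))  →  pair(b, pair(pair(c, c), pair(h(pair(c, pair(c, b))), h(pair(a, pair(a, c))))))   [R5 at 2.1.2]
3. pair(b, pair(pair(c, c), pair(h(pair(c, pair(c, b))), h(pair(a, pair(a, c))))))  →  pair(b, pair(pair(c, c), pair(a, h(pair(a, pair(a, c))))))   [R3 at 2.2.1]
4. pair(b, pair(pair(c, c), pair(a, h(pair(a, pair(a, c))))))  →  pair(b, pair(pair(c, c), pair(a, c)))   [R5 at 2.2.2]

pair(b, pair(pair(c, c), pair(a, c)))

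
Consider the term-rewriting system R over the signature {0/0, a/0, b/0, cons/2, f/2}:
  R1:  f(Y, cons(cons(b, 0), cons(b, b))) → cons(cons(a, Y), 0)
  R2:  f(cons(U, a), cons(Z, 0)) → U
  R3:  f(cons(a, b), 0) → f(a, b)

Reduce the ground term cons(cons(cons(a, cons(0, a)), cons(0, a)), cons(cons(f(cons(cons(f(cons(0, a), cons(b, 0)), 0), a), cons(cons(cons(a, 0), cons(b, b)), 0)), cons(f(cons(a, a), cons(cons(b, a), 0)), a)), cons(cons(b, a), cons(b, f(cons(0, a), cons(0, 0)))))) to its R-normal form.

cons(cons(cons(a, cons(0, a)), cons(0, a)), cons(cons(cons(0, 0), cons(a, a)), cons(cons(b, a), cons(b, 0))))

1. cons(cons(cons(a, cons(0, a)), cons(0, a)), cons(cons(f(cons(cons(f(cons(0, a), cons(b, 0)), 0), a), cons(cons(cons(a, 0), cons(b, b)), 0)), cons(f(cons(a, a), cons(cons(b, a), 0)), a)), cons(cons(b, a), cons(b, f(cons(0, a), cons(0, 0))))))  →  cons(cons(cons(a, cons(0, a)), cons(0, a)), cons(cons(cons(f(cons(0, a), cons(b, 0)), 0), cons(f(cons(a, a), cons(cons(b, a), 0)), a)), cons(cons(b, a), cons(b, f(cons(0, a), cons(0, 0))))))   [R2 at 2.1.1]
2. cons(cons(cons(a, cons(0, a)), cons(0, a)), cons(cons(cons(f(cons(0, a), cons(b, 0)), 0), cons(f(cons(a, a), cons(cons(b, a), 0)), a)), cons(cons(b, a), cons(b, f(cons(0, a), cons(0, 0))))))  →  cons(cons(cons(a, cons(0, a)), cons(0, a)), cons(cons(cons(0, 0), cons(f(cons(a, a), cons(cons(b, a), 0)), a)), cons(cons(b, a), cons(b, f(cons(0, a), cons(0, 0))))))   [R2 at 2.1.1.1]
3. cons(cons(cons(a, cons(0, a)), cons(0, a)), cons(cons(cons(0, 0), cons(f(cons(a, a), cons(cons(b, a), 0)), a)), cons(cons(b, a), cons(b, f(cons(0, a), cons(0, 0))))))  →  cons(cons(cons(a, cons(0, a)), cons(0, a)), cons(cons(cons(0, 0), cons(a, a)), cons(cons(b, a), cons(b, f(cons(0, a), cons(0, 0))))))   [R2 at 2.1.2.1]
4. cons(cons(cons(a, cons(0, a)), cons(0, a)), cons(cons(cons(0, 0), cons(a, a)), cons(cons(b, a), cons(b, f(cons(0, a), cons(0, 0))))))  →  cons(cons(cons(a, cons(0, a)), cons(0, a)), cons(cons(cons(0, 0), cons(a, a)), cons(cons(b, a), cons(b, 0))))   [R2 at 2.2.2.2]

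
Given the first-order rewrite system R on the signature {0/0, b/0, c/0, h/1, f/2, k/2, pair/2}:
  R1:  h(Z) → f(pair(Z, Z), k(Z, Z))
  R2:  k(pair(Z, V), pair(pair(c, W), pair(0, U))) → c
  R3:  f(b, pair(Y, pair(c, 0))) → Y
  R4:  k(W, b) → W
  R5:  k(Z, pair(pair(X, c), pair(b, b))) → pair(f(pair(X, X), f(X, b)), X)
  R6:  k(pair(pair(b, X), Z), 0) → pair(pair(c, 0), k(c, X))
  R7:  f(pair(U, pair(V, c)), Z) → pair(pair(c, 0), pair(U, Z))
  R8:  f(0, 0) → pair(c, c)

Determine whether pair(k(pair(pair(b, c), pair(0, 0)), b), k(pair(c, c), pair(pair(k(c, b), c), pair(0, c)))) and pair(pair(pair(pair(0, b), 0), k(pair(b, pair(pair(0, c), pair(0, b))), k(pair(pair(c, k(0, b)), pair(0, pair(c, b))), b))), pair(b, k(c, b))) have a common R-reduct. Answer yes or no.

Reduce t₁ = pair(k(pair(pair(b, c), pair(0, 0)), b), k(pair(c, c), pair(pair(k(c, b), c), pair(0, c)))):
1. pair(k(pair(pair(b, c), pair(0, 0)), b), k(pair(c, c), pair(pair(k(c, b), c), pair(0, c))))  →  pair(pair(pair(b, c), pair(0, 0)), k(pair(c, c), pair(pair(k(c, b), c), pair(0, c))))   [R4 at 1]
2. pair(pair(pair(b, c), pair(0, 0)), k(pair(c, c), pair(pair(k(c, b), c), pair(0, c))))  →  pair(pair(pair(b, c), pair(0, 0)), k(pair(c, c), pair(pair(c, c), pair(0, c))))   [R4 at 2.2.1.1]
3. pair(pair(pair(b, c), pair(0, 0)), k(pair(c, c), pair(pair(c, c), pair(0, c))))  →  pair(pair(pair(b, c), pair(0, 0)), c)   [R2 at 2]

Reduce t₂ = pair(pair(pair(pair(0, b), 0), k(pair(b, pair(pair(0, c), pair(0, b))), k(pair(pair(c, k(0, b)), pair(0, pair(c, b))), b))), pair(b, k(c, b))):
1. pair(pair(pair(pair(0, b), 0), k(pair(b, pair(pair(0, c), pair(0, b))), k(pair(pair(c, k(0, b)), pair(0, pair(c, b))), b))), pair(b, k(c, b)))  →  pair(pair(pair(pair(0, b), 0), k(pair(b, pair(pair(0, c), pair(0, b))), pair(pair(c, k(0, b)), pair(0, pair(c, b))))), pair(b, k(c, b)))   [R4 at 1.2.2]
2. pair(pair(pair(pair(0, b), 0), k(pair(b, pair(pair(0, c), pair(0, b))), pair(pair(c, k(0, b)), pair(0, pair(c, b))))), pair(b, k(c, b)))  →  pair(pair(pair(pair(0, b), 0), c), pair(b, k(c, b)))   [R2 at 1.2]
3. pair(pair(pair(pair(0, b), 0), c), pair(b, k(c, b)))  →  pair(pair(pair(pair(0, b), 0), c), pair(b, c))   [R4 at 2.2]

no — NF(t₁) = pair(pair(pair(b, c), pair(0, 0)), c), NF(t₂) = pair(pair(pair(pair(0, b), 0), c), pair(b, c))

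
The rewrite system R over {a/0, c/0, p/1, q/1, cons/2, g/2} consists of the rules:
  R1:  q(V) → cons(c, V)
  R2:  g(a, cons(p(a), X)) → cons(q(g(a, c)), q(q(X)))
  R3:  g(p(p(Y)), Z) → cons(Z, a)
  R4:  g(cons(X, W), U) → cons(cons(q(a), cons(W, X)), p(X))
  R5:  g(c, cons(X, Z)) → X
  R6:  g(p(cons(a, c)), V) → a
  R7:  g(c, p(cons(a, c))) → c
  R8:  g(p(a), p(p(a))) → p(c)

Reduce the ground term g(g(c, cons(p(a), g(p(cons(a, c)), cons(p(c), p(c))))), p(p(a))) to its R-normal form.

1. g(g(c, cons(p(a), g(p(cons(a, c)), cons(p(c), p(c))))), p(p(a)))  →  g(p(a), p(p(a)))   [R5 at 1]
2. g(p(a), p(p(a)))  →  p(c)   [R8 at ε]

p(c)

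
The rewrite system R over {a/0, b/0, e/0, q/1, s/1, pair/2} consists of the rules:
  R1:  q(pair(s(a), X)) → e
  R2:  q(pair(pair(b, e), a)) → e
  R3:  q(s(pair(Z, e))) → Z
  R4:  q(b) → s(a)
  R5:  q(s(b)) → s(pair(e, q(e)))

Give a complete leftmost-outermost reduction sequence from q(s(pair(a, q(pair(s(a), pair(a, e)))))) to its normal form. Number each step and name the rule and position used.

a

1. q(s(pair(a, q(pair(s(a), pair(a, e))))))  →  q(s(pair(a, e)))   [R1 at 1.1.2]
2. q(s(pair(a, e)))  →  a   [R3 at ε]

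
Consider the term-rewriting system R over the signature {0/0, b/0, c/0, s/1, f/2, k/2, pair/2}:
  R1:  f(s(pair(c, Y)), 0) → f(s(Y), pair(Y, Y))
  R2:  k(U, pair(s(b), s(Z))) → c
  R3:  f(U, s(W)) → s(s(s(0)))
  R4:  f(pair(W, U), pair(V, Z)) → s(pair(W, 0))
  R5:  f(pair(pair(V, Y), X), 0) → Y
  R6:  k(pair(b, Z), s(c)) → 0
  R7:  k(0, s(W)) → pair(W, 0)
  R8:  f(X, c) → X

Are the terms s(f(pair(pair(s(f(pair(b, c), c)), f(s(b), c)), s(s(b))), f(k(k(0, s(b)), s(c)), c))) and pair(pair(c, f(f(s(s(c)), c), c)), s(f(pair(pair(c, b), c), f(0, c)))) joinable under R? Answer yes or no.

no — NF(t₁) = s(s(b)), NF(t₂) = pair(pair(c, s(s(c))), s(b))

Reduce t₁ = s(f(pair(pair(s(f(pair(b, c), c)), f(s(b), c)), s(s(b))), f(k(k(0, s(b)), s(c)), c))):
1. s(f(pair(pair(s(f(pair(b, c), c)), f(s(b), c)), s(s(b))), f(k(k(0, s(b)), s(c)), c)))  →  s(f(pair(pair(s(pair(b, c)), f(s(b), c)), s(s(b))), f(k(k(0, s(b)), s(c)), c)))   [R8 at 1.1.1.1.1]
2. s(f(pair(pair(s(pair(b, c)), f(s(b), c)), s(s(b))), f(k(k(0, s(b)), s(c)), c)))  →  s(f(pair(pair(s(pair(b, c)), s(b)), s(s(b))), f(k(k(0, s(b)), s(c)), c)))   [R8 at 1.1.1.2]
3. s(f(pair(pair(s(pair(b, c)), s(b)), s(s(b))), f(k(k(0, s(b)), s(c)), c)))  →  s(f(pair(pair(s(pair(b, c)), s(b)), s(s(b))), k(k(0, s(b)), s(c))))   [R8 at 1.2]
4. s(f(pair(pair(s(pair(b, c)), s(b)), s(s(b))), k(k(0, s(b)), s(c))))  →  s(f(pair(pair(s(pair(b, c)), s(b)), s(s(b))), k(pair(b, 0), s(c))))   [R7 at 1.2.1]
5. s(f(pair(pair(s(pair(b, c)), s(b)), s(s(b))), k(pair(b, 0), s(c))))  →  s(f(pair(pair(s(pair(b, c)), s(b)), s(s(b))), 0))   [R6 at 1.2]
6. s(f(pair(pair(s(pair(b, c)), s(b)), s(s(b))), 0))  →  s(s(b))   [R5 at 1]

Reduce t₂ = pair(pair(c, f(f(s(s(c)), c), c)), s(f(pair(pair(c, b), c), f(0, c)))):
1. pair(pair(c, f(f(s(s(c)), c), c)), s(f(pair(pair(c, b), c), f(0, c))))  →  pair(pair(c, f(s(s(c)), c)), s(f(pair(pair(c, b), c), f(0, c))))   [R8 at 1.2]
2. pair(pair(c, f(s(s(c)), c)), s(f(pair(pair(c, b), c), f(0, c))))  →  pair(pair(c, s(s(c))), s(f(pair(pair(c, b), c), f(0, c))))   [R8 at 1.2]
3. pair(pair(c, s(s(c))), s(f(pair(pair(c, b), c), f(0, c))))  →  pair(pair(c, s(s(c))), s(f(pair(pair(c, b), c), 0)))   [R8 at 2.1.2]
4. pair(pair(c, s(s(c))), s(f(pair(pair(c, b), c), 0)))  →  pair(pair(c, s(s(c))), s(b))   [R5 at 2.1]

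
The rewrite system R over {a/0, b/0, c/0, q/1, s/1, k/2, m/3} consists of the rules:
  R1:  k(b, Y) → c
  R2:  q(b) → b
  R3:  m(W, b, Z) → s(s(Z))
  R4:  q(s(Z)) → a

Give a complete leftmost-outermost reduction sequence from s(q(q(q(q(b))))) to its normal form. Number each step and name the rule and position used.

1. s(q(q(q(q(b)))))  →  s(q(q(q(b))))   [R2 at 1.1.1.1]
2. s(q(q(q(b))))  →  s(q(q(b)))   [R2 at 1.1.1]
3. s(q(q(b)))  →  s(q(b))   [R2 at 1.1]
4. s(q(b))  →  s(b)   [R2 at 1]

s(b)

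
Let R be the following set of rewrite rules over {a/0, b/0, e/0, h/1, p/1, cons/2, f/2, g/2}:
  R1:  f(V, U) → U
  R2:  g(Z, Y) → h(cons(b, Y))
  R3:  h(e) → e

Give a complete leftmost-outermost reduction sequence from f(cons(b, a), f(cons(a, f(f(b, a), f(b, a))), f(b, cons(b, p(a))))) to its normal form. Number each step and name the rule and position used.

1. f(cons(b, a), f(cons(a, f(f(b, a), f(b, a))), f(b, cons(b, p(a)))))  →  f(cons(a, f(f(b, a), f(b, a))), f(b, cons(b, p(a))))   [R1 at ε]
2. f(cons(a, f(f(b, a), f(b, a))), f(b, cons(b, p(a))))  →  f(b, cons(b, p(a)))   [R1 at ε]
3. f(b, cons(b, p(a)))  →  cons(b, p(a))   [R1 at ε]

cons(b, p(a))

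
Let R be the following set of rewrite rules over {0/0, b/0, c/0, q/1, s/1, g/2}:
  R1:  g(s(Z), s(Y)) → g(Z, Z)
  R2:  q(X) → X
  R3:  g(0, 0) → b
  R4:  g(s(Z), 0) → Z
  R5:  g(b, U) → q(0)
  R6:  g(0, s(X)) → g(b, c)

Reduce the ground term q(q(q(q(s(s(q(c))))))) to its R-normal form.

1. q(q(q(q(s(s(q(c)))))))  →  q(q(q(s(s(q(c))))))   [R2 at ε]
2. q(q(q(s(s(q(c))))))  →  q(q(s(s(q(c)))))   [R2 at ε]
3. q(q(s(s(q(c)))))  →  q(s(s(q(c))))   [R2 at ε]
4. q(s(s(q(c))))  →  s(s(q(c)))   [R2 at ε]
5. s(s(q(c)))  →  s(s(c))   [R2 at 1.1]

s(s(c))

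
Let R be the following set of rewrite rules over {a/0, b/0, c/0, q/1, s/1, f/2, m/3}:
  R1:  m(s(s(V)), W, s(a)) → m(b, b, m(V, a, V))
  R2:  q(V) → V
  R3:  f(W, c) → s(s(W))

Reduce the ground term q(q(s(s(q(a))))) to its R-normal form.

s(s(a))

1. q(q(s(s(q(a)))))  →  q(s(s(q(a))))   [R2 at ε]
2. q(s(s(q(a))))  →  s(s(q(a)))   [R2 at ε]
3. s(s(q(a)))  →  s(s(a))   [R2 at 1.1]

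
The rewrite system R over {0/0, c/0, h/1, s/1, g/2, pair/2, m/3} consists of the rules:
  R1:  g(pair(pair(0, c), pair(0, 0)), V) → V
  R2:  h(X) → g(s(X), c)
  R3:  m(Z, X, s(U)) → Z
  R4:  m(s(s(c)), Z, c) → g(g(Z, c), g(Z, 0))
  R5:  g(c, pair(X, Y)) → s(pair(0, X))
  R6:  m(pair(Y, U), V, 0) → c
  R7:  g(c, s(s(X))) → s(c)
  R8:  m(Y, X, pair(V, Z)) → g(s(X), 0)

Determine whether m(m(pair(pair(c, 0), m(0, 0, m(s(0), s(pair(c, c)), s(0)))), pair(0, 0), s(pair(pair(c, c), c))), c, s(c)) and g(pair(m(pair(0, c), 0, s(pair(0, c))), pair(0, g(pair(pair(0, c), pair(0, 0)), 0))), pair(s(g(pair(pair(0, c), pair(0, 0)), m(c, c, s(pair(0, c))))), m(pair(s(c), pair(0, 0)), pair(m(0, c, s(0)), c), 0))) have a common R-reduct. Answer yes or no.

Reduce t₁ = m(m(pair(pair(c, 0), m(0, 0, m(s(0), s(pair(c, c)), s(0)))), pair(0, 0), s(pair(pair(c, c), c))), c, s(c)):
1. m(m(pair(pair(c, 0), m(0, 0, m(s(0), s(pair(c, c)), s(0)))), pair(0, 0), s(pair(pair(c, c), c))), c, s(c))  →  m(pair(pair(c, 0), m(0, 0, m(s(0), s(pair(c, c)), s(0)))), pair(0, 0), s(pair(pair(c, c), c)))   [R3 at ε]
2. m(pair(pair(c, 0), m(0, 0, m(s(0), s(pair(c, c)), s(0)))), pair(0, 0), s(pair(pair(c, c), c)))  →  pair(pair(c, 0), m(0, 0, m(s(0), s(pair(c, c)), s(0))))   [R3 at ε]
3. pair(pair(c, 0), m(0, 0, m(s(0), s(pair(c, c)), s(0))))  →  pair(pair(c, 0), m(0, 0, s(0)))   [R3 at 2.3]
4. pair(pair(c, 0), m(0, 0, s(0)))  →  pair(pair(c, 0), 0)   [R3 at 2]

Reduce t₂ = g(pair(m(pair(0, c), 0, s(pair(0, c))), pair(0, g(pair(pair(0, c), pair(0, 0)), 0))), pair(s(g(pair(pair(0, c), pair(0, 0)), m(c, c, s(pair(0, c))))), m(pair(s(c), pair(0, 0)), pair(m(0, c, s(0)), c), 0))):
1. g(pair(m(pair(0, c), 0, s(pair(0, c))), pair(0, g(pair(pair(0, c), pair(0, 0)), 0))), pair(s(g(pair(pair(0, c), pair(0, 0)), m(c, c, s(pair(0, c))))), m(pair(s(c), pair(0, 0)), pair(m(0, c, s(0)), c), 0)))  →  g(pair(pair(0, c), pair(0, g(pair(pair(0, c), pair(0, 0)), 0))), pair(s(g(pair(pair(0, c), pair(0, 0)), m(c, c, s(pair(0, c))))), m(pair(s(c), pair(0, 0)), pair(m(0, c, s(0)), c), 0)))   [R3 at 1.1]
2. g(pair(pair(0, c), pair(0, g(pair(pair(0, c), pair(0, 0)), 0))), pair(s(g(pair(pair(0, c), pair(0, 0)), m(c, c, s(pair(0, c))))), m(pair(s(c), pair(0, 0)), pair(m(0, c, s(0)), c), 0)))  →  g(pair(pair(0, c), pair(0, 0)), pair(s(g(pair(pair(0, c), pair(0, 0)), m(c, c, s(pair(0, c))))), m(pair(s(c), pair(0, 0)), pair(m(0, c, s(0)), c), 0)))   [R1 at 1.2.2]
3. g(pair(pair(0, c), pair(0, 0)), pair(s(g(pair(pair(0, c), pair(0, 0)), m(c, c, s(pair(0, c))))), m(pair(s(c), pair(0, 0)), pair(m(0, c, s(0)), c), 0)))  →  pair(s(g(pair(pair(0, c), pair(0, 0)), m(c, c, s(pair(0, c))))), m(pair(s(c), pair(0, 0)), pair(m(0, c, s(0)), c), 0))   [R1 at ε]
4. pair(s(g(pair(pair(0, c), pair(0, 0)), m(c, c, s(pair(0, c))))), m(pair(s(c), pair(0, 0)), pair(m(0, c, s(0)), c), 0))  →  pair(s(m(c, c, s(pair(0, c)))), m(pair(s(c), pair(0, 0)), pair(m(0, c, s(0)), c), 0))   [R1 at 1.1]
5. pair(s(m(c, c, s(pair(0, c)))), m(pair(s(c), pair(0, 0)), pair(m(0, c, s(0)), c), 0))  →  pair(s(c), m(pair(s(c), pair(0, 0)), pair(m(0, c, s(0)), c), 0))   [R3 at 1.1]
6. pair(s(c), m(pair(s(c), pair(0, 0)), pair(m(0, c, s(0)), c), 0))  →  pair(s(c), c)   [R6 at 2]

no — NF(t₁) = pair(pair(c, 0), 0), NF(t₂) = pair(s(c), c)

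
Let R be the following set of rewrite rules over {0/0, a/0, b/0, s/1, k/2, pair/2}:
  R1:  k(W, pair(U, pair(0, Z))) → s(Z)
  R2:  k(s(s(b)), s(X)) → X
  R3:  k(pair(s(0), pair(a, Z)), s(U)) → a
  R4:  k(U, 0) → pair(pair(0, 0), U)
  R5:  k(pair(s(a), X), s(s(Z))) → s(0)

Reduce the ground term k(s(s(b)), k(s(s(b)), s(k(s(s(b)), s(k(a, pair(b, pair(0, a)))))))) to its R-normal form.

1. k(s(s(b)), k(s(s(b)), s(k(s(s(b)), s(k(a, pair(b, pair(0, a))))))))  →  k(s(s(b)), k(s(s(b)), s(k(a, pair(b, pair(0, a))))))   [R2 at 2]
2. k(s(s(b)), k(s(s(b)), s(k(a, pair(b, pair(0, a))))))  →  k(s(s(b)), k(a, pair(b, pair(0, a))))   [R2 at 2]
3. k(s(s(b)), k(a, pair(b, pair(0, a))))  →  k(s(s(b)), s(a))   [R1 at 2]
4. k(s(s(b)), s(a))  →  a   [R2 at ε]

a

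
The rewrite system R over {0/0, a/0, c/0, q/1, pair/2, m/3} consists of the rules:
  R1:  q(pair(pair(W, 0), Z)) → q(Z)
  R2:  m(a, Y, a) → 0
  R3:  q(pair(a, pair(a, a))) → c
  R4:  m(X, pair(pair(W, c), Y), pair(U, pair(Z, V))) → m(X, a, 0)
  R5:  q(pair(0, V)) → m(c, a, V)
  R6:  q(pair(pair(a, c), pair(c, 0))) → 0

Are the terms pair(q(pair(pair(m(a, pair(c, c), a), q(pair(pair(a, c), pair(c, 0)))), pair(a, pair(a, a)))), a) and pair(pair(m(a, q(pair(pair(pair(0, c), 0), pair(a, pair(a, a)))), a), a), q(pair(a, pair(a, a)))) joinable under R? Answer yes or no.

Reduce t₁ = pair(q(pair(pair(m(a, pair(c, c), a), q(pair(pair(a, c), pair(c, 0)))), pair(a, pair(a, a)))), a):
1. pair(q(pair(pair(m(a, pair(c, c), a), q(pair(pair(a, c), pair(c, 0)))), pair(a, pair(a, a)))), a)  →  pair(q(pair(pair(0, q(pair(pair(a, c), pair(c, 0)))), pair(a, pair(a, a)))), a)   [R2 at 1.1.1.1]
2. pair(q(pair(pair(0, q(pair(pair(a, c), pair(c, 0)))), pair(a, pair(a, a)))), a)  →  pair(q(pair(pair(0, 0), pair(a, pair(a, a)))), a)   [R6 at 1.1.1.2]
3. pair(q(pair(pair(0, 0), pair(a, pair(a, a)))), a)  →  pair(q(pair(a, pair(a, a))), a)   [R1 at 1]
4. pair(q(pair(a, pair(a, a))), a)  →  pair(c, a)   [R3 at 1]

Reduce t₂ = pair(pair(m(a, q(pair(pair(pair(0, c), 0), pair(a, pair(a, a)))), a), a), q(pair(a, pair(a, a)))):
1. pair(pair(m(a, q(pair(pair(pair(0, c), 0), pair(a, pair(a, a)))), a), a), q(pair(a, pair(a, a))))  →  pair(pair(0, a), q(pair(a, pair(a, a))))   [R2 at 1.1]
2. pair(pair(0, a), q(pair(a, pair(a, a))))  →  pair(pair(0, a), c)   [R3 at 2]

no — NF(t₁) = pair(c, a), NF(t₂) = pair(pair(0, a), c)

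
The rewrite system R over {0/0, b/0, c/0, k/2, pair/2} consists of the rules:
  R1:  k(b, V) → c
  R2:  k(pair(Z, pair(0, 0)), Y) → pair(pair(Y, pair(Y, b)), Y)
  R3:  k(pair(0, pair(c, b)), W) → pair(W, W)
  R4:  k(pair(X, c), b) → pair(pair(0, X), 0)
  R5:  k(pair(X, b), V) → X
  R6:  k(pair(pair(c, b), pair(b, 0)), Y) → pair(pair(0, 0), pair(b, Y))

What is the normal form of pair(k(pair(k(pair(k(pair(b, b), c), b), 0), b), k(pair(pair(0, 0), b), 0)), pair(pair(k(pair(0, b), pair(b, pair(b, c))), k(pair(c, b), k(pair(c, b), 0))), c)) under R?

pair(b, pair(pair(0, c), c))

1. pair(k(pair(k(pair(k(pair(b, b), c), b), 0), b), k(pair(pair(0, 0), b), 0)), pair(pair(k(pair(0, b), pair(b, pair(b, c))), k(pair(c, b), k(pair(c, b), 0))), c))  →  pair(k(pair(k(pair(b, b), c), b), 0), pair(pair(k(pair(0, b), pair(b, pair(b, c))), k(pair(c, b), k(pair(c, b), 0))), c))   [R5 at 1]
2. pair(k(pair(k(pair(b, b), c), b), 0), pair(pair(k(pair(0, b), pair(b, pair(b, c))), k(pair(c, b), k(pair(c, b), 0))), c))  →  pair(k(pair(b, b), c), pair(pair(k(pair(0, b), pair(b, pair(b, c))), k(pair(c, b), k(pair(c, b), 0))), c))   [R5 at 1]
3. pair(k(pair(b, b), c), pair(pair(k(pair(0, b), pair(b, pair(b, c))), k(pair(c, b), k(pair(c, b), 0))), c))  →  pair(b, pair(pair(k(pair(0, b), pair(b, pair(b, c))), k(pair(c, b), k(pair(c, b), 0))), c))   [R5 at 1]
4. pair(b, pair(pair(k(pair(0, b), pair(b, pair(b, c))), k(pair(c, b), k(pair(c, b), 0))), c))  →  pair(b, pair(pair(0, k(pair(c, b), k(pair(c, b), 0))), c))   [R5 at 2.1.1]
5. pair(b, pair(pair(0, k(pair(c, b), k(pair(c, b), 0))), c))  →  pair(b, pair(pair(0, c), c))   [R5 at 2.1.2]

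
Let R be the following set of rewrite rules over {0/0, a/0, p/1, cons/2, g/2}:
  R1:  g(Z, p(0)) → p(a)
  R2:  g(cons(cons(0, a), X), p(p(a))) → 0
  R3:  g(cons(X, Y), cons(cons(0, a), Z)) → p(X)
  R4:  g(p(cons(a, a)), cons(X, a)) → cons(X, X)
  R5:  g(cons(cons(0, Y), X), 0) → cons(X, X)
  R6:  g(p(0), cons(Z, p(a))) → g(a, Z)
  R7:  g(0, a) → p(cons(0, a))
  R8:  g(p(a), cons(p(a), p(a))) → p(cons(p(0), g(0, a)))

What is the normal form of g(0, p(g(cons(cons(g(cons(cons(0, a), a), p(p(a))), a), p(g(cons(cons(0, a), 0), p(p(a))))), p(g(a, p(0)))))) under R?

p(a)

1. g(0, p(g(cons(cons(g(cons(cons(0, a), a), p(p(a))), a), p(g(cons(cons(0, a), 0), p(p(a))))), p(g(a, p(0))))))  →  g(0, p(g(cons(cons(0, a), p(g(cons(cons(0, a), 0), p(p(a))))), p(g(a, p(0))))))   [R2 at 2.1.1.1.1]
2. g(0, p(g(cons(cons(0, a), p(g(cons(cons(0, a), 0), p(p(a))))), p(g(a, p(0))))))  →  g(0, p(g(cons(cons(0, a), p(0)), p(g(a, p(0))))))   [R2 at 2.1.1.2.1]
3. g(0, p(g(cons(cons(0, a), p(0)), p(g(a, p(0))))))  →  g(0, p(g(cons(cons(0, a), p(0)), p(p(a)))))   [R1 at 2.1.2.1]
4. g(0, p(g(cons(cons(0, a), p(0)), p(p(a)))))  →  g(0, p(0))   [R2 at 2.1]
5. g(0, p(0))  →  p(a)   [R1 at ε]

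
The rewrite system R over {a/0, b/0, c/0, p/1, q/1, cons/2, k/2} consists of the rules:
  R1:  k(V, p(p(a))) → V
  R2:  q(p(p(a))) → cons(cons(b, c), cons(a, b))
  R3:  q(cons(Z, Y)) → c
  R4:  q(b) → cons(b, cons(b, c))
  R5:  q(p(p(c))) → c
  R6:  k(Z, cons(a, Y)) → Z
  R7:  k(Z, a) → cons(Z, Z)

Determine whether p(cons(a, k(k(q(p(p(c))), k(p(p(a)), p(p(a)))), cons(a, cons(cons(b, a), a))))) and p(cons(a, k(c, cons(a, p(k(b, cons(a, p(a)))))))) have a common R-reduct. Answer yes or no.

yes — NF(t₁) = p(cons(a, c)), NF(t₂) = p(cons(a, c))

Reduce t₁ = p(cons(a, k(k(q(p(p(c))), k(p(p(a)), p(p(a)))), cons(a, cons(cons(b, a), a))))):
1. p(cons(a, k(k(q(p(p(c))), k(p(p(a)), p(p(a)))), cons(a, cons(cons(b, a), a)))))  →  p(cons(a, k(q(p(p(c))), k(p(p(a)), p(p(a))))))   [R6 at 1.2]
2. p(cons(a, k(q(p(p(c))), k(p(p(a)), p(p(a))))))  →  p(cons(a, k(c, k(p(p(a)), p(p(a))))))   [R5 at 1.2.1]
3. p(cons(a, k(c, k(p(p(a)), p(p(a))))))  →  p(cons(a, k(c, p(p(a)))))   [R1 at 1.2.2]
4. p(cons(a, k(c, p(p(a)))))  →  p(cons(a, c))   [R1 at 1.2]

Reduce t₂ = p(cons(a, k(c, cons(a, p(k(b, cons(a, p(a)))))))):
1. p(cons(a, k(c, cons(a, p(k(b, cons(a, p(a))))))))  →  p(cons(a, c))   [R6 at 1.2]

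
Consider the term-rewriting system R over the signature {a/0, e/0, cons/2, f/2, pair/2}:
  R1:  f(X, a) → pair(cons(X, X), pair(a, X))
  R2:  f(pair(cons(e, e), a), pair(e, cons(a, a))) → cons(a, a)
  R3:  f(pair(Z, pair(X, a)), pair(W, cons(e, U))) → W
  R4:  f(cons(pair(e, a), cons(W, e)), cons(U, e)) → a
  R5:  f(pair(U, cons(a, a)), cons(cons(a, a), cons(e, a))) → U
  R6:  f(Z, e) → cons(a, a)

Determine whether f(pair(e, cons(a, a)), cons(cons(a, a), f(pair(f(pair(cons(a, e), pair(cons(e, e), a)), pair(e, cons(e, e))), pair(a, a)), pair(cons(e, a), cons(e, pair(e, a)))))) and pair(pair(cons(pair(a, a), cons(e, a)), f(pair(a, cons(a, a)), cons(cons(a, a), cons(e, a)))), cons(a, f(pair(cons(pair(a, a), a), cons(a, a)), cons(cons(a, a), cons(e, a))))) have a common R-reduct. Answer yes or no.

Reduce t₁ = f(pair(e, cons(a, a)), cons(cons(a, a), f(pair(f(pair(cons(a, e), pair(cons(e, e), a)), pair(e, cons(e, e))), pair(a, a)), pair(cons(e, a), cons(e, pair(e, a)))))):
1. f(pair(e, cons(a, a)), cons(cons(a, a), f(pair(f(pair(cons(a, e), pair(cons(e, e), a)), pair(e, cons(e, e))), pair(a, a)), pair(cons(e, a), cons(e, pair(e, a))))))  →  f(pair(e, cons(a, a)), cons(cons(a, a), cons(e, a)))   [R3 at 2.2]
2. f(pair(e, cons(a, a)), cons(cons(a, a), cons(e, a)))  →  e   [R5 at ε]

Reduce t₂ = pair(pair(cons(pair(a, a), cons(e, a)), f(pair(a, cons(a, a)), cons(cons(a, a), cons(e, a)))), cons(a, f(pair(cons(pair(a, a), a), cons(a, a)), cons(cons(a, a), cons(e, a))))):
1. pair(pair(cons(pair(a, a), cons(e, a)), f(pair(a, cons(a, a)), cons(cons(a, a), cons(e, a)))), cons(a, f(pair(cons(pair(a, a), a), cons(a, a)), cons(cons(a, a), cons(e, a)))))  →  pair(pair(cons(pair(a, a), cons(e, a)), a), cons(a, f(pair(cons(pair(a, a), a), cons(a, a)), cons(cons(a, a), cons(e, a)))))   [R5 at 1.2]
2. pair(pair(cons(pair(a, a), cons(e, a)), a), cons(a, f(pair(cons(pair(a, a), a), cons(a, a)), cons(cons(a, a), cons(e, a)))))  →  pair(pair(cons(pair(a, a), cons(e, a)), a), cons(a, cons(pair(a, a), a)))   [R5 at 2.2]

no — NF(t₁) = e, NF(t₂) = pair(pair(cons(pair(a, a), cons(e, a)), a), cons(a, cons(pair(a, a), a)))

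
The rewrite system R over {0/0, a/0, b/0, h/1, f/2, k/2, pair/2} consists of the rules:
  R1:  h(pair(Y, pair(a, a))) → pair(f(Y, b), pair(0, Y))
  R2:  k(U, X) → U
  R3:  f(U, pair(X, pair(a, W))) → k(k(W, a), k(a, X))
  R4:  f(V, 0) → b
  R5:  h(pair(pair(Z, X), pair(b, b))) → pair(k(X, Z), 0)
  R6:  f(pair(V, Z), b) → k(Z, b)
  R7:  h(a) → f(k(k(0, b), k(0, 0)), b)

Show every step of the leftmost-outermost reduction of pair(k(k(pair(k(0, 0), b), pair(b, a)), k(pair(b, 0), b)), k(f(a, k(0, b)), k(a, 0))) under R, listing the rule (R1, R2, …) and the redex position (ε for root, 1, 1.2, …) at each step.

pair(pair(0, b), b)

1. pair(k(k(pair(k(0, 0), b), pair(b, a)), k(pair(b, 0), b)), k(f(a, k(0, b)), k(a, 0)))  →  pair(k(pair(k(0, 0), b), pair(b, a)), k(f(a, k(0, b)), k(a, 0)))   [R2 at 1]
2. pair(k(pair(k(0, 0), b), pair(b, a)), k(f(a, k(0, b)), k(a, 0)))  →  pair(pair(k(0, 0), b), k(f(a, k(0, b)), k(a, 0)))   [R2 at 1]
3. pair(pair(k(0, 0), b), k(f(a, k(0, b)), k(a, 0)))  →  pair(pair(0, b), k(f(a, k(0, b)), k(a, 0)))   [R2 at 1.1]
4. pair(pair(0, b), k(f(a, k(0, b)), k(a, 0)))  →  pair(pair(0, b), f(a, k(0, b)))   [R2 at 2]
5. pair(pair(0, b), f(a, k(0, b)))  →  pair(pair(0, b), f(a, 0))   [R2 at 2.2]
6. pair(pair(0, b), f(a, 0))  →  pair(pair(0, b), b)   [R4 at 2]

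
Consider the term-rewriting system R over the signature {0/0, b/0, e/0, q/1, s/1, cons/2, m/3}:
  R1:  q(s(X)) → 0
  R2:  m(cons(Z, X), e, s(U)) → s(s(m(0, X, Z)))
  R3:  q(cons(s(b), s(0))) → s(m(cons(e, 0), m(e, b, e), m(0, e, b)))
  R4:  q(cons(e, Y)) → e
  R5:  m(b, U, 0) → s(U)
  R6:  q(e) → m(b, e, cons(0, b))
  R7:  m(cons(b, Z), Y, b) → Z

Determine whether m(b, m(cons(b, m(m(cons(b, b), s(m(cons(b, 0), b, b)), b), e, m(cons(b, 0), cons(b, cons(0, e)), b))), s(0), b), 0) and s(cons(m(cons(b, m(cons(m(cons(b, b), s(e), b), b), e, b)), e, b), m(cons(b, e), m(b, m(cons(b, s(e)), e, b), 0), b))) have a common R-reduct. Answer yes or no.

Reduce t₁ = m(b, m(cons(b, m(m(cons(b, b), s(m(cons(b, 0), b, b)), b), e, m(cons(b, 0), cons(b, cons(0, e)), b))), s(0), b), 0):
1. m(b, m(cons(b, m(m(cons(b, b), s(m(cons(b, 0), b, b)), b), e, m(cons(b, 0), cons(b, cons(0, e)), b))), s(0), b), 0)  →  s(m(cons(b, m(m(cons(b, b), s(m(cons(b, 0), b, b)), b), e, m(cons(b, 0), cons(b, cons(0, e)), b))), s(0), b))   [R5 at ε]
2. s(m(cons(b, m(m(cons(b, b), s(m(cons(b, 0), b, b)), b), e, m(cons(b, 0), cons(b, cons(0, e)), b))), s(0), b))  →  s(m(m(cons(b, b), s(m(cons(b, 0), b, b)), b), e, m(cons(b, 0), cons(b, cons(0, e)), b)))   [R7 at 1]
3. s(m(m(cons(b, b), s(m(cons(b, 0), b, b)), b), e, m(cons(b, 0), cons(b, cons(0, e)), b)))  →  s(m(b, e, m(cons(b, 0), cons(b, cons(0, e)), b)))   [R7 at 1.1]
4. s(m(b, e, m(cons(b, 0), cons(b, cons(0, e)), b)))  →  s(m(b, e, 0))   [R7 at 1.3]
5. s(m(b, e, 0))  →  s(s(e))   [R5 at 1]

Reduce t₂ = s(cons(m(cons(b, m(cons(m(cons(b, b), s(e), b), b), e, b)), e, b), m(cons(b, e), m(b, m(cons(b, s(e)), e, b), 0), b))):
1. s(cons(m(cons(b, m(cons(m(cons(b, b), s(e), b), b), e, b)), e, b), m(cons(b, e), m(b, m(cons(b, s(e)), e, b), 0), b)))  →  s(cons(m(cons(m(cons(b, b), s(e), b), b), e, b), m(cons(b, e), m(b, m(cons(b, s(e)), e, b), 0), b)))   [R7 at 1.1]
2. s(cons(m(cons(m(cons(b, b), s(e), b), b), e, b), m(cons(b, e), m(b, m(cons(b, s(e)), e, b), 0), b)))  →  s(cons(m(cons(b, b), e, b), m(cons(b, e), m(b, m(cons(b, s(e)), e, b), 0), b)))   [R7 at 1.1.1.1]
3. s(cons(m(cons(b, b), e, b), m(cons(b, e), m(b, m(cons(b, s(e)), e, b), 0), b)))  →  s(cons(b, m(cons(b, e), m(b, m(cons(b, s(e)), e, b), 0), b)))   [R7 at 1.1]
4. s(cons(b, m(cons(b, e), m(b, m(cons(b, s(e)), e, b), 0), b)))  →  s(cons(b, e))   [R7 at 1.2]

no — NF(t₁) = s(s(e)), NF(t₂) = s(cons(b, e))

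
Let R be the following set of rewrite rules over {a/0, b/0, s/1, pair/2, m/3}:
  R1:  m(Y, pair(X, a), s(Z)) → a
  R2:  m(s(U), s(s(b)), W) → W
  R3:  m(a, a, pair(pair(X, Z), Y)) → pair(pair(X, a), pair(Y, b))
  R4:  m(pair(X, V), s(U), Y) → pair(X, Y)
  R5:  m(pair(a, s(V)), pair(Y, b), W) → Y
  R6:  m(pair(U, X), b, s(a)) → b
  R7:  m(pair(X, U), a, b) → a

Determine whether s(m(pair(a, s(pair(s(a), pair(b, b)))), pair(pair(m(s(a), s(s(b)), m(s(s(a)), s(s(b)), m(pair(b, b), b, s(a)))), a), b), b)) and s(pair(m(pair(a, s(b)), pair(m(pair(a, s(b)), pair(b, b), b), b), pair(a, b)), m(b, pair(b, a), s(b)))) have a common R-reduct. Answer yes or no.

yes — NF(t₁) = s(pair(b, a)), NF(t₂) = s(pair(b, a))

Reduce t₁ = s(m(pair(a, s(pair(s(a), pair(b, b)))), pair(pair(m(s(a), s(s(b)), m(s(s(a)), s(s(b)), m(pair(b, b), b, s(a)))), a), b), b)):
1. s(m(pair(a, s(pair(s(a), pair(b, b)))), pair(pair(m(s(a), s(s(b)), m(s(s(a)), s(s(b)), m(pair(b, b), b, s(a)))), a), b), b))  →  s(pair(m(s(a), s(s(b)), m(s(s(a)), s(s(b)), m(pair(b, b), b, s(a)))), a))   [R5 at 1]
2. s(pair(m(s(a), s(s(b)), m(s(s(a)), s(s(b)), m(pair(b, b), b, s(a)))), a))  →  s(pair(m(s(s(a)), s(s(b)), m(pair(b, b), b, s(a))), a))   [R2 at 1.1]
3. s(pair(m(s(s(a)), s(s(b)), m(pair(b, b), b, s(a))), a))  →  s(pair(m(pair(b, b), b, s(a)), a))   [R2 at 1.1]
4. s(pair(m(pair(b, b), b, s(a)), a))  →  s(pair(b, a))   [R6 at 1.1]

Reduce t₂ = s(pair(m(pair(a, s(b)), pair(m(pair(a, s(b)), pair(b, b), b), b), pair(a, b)), m(b, pair(b, a), s(b)))):
1. s(pair(m(pair(a, s(b)), pair(m(pair(a, s(b)), pair(b, b), b), b), pair(a, b)), m(b, pair(b, a), s(b))))  →  s(pair(m(pair(a, s(b)), pair(b, b), b), m(b, pair(b, a), s(b))))   [R5 at 1.1]
2. s(pair(m(pair(a, s(b)), pair(b, b), b), m(b, pair(b, a), s(b))))  →  s(pair(b, m(b, pair(b, a), s(b))))   [R5 at 1.1]
3. s(pair(b, m(b, pair(b, a), s(b))))  →  s(pair(b, a))   [R1 at 1.2]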